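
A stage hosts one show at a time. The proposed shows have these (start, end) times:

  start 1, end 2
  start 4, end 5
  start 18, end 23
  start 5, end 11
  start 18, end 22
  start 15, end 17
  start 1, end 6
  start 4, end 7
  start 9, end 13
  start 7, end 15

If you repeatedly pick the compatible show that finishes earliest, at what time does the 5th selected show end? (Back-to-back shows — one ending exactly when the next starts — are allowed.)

Order by finish time; keep every interval that doesn't clash with the previous kept one.
By end time: (1,2), (4,5), (1,6), (4,7), (5,11), (9,13), (7,15), (15,17), (18,22), (18,23).
Pick (1,2); next start ≥ 2 → (4,5); next start ≥ 5 → (5,11); next start ≥ 11 → (15,17); next start ≥ 17 → (18,22).
Selected: (1,2) (4,5) (5,11) (15,17) (18,22)

22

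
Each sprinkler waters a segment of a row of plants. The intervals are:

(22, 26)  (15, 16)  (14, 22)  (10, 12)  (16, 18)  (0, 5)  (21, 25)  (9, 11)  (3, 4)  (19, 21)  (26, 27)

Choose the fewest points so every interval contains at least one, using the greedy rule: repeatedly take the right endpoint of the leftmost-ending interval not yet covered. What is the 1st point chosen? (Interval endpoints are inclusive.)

4

Process intervals by earliest right end; each time one isn't hit yet, stab at its right endpoint.
By right end: [3,4]  [0,5]  [9,11]  [10,12]  [15,16]  [16,18]  [19,21]  [14,22]  [21,25]  [22,26]  [26,27]
[3,4] uncovered → point at 4; [9,11] uncovered → point at 11; [15,16] uncovered → point at 16; [19,21] uncovered → point at 21; [22,26] uncovered → point at 26.
Points: 4, 11, 16, 21, 26 (5 total).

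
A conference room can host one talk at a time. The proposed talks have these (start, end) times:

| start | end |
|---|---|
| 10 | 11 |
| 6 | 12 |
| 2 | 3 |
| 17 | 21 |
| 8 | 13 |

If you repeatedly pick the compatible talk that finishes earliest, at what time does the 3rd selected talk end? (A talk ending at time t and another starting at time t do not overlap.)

21

Order by finish time; keep every interval that doesn't clash with the previous kept one.
Sorted by end: (2,3)  (10,11)  (6,12)  (8,13)  (17,21)
take (2,3); take (10,11); take (17,21).
Selected: (2,3) (10,11) (17,21)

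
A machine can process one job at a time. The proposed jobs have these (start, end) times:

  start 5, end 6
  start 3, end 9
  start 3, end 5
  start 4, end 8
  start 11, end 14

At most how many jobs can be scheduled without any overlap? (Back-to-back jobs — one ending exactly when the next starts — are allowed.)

3

By end time: (3,5), (5,6), (4,8), (3,9), (11,14).
Pick (3,5); next start ≥ 5 → (5,6); next start ≥ 6 → (11,14).
Selected 3 jobs.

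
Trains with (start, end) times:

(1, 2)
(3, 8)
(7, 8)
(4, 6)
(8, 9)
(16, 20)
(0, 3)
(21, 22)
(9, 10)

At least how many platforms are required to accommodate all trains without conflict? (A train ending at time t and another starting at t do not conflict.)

2

Count concurrent intervals with a sweep; the peak is the room count.
starts: [0, 1, 3, 4, 7, 8, 9, 16, 21]
ends:   [2, 3, 6, 8, 8, 9, 10, 20, 22]
s0→1 s1→2  — peak 2.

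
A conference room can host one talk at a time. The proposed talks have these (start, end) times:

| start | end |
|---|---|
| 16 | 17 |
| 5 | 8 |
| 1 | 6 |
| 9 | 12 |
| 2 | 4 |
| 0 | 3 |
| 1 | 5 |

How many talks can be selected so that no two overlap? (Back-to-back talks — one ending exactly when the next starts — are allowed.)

Greedy by earliest finish: after sorting by end time, pick each interval compatible with the last pick.
By end time: (0,3), (2,4), (1,5), (1,6), (5,8), (9,12), (16,17).
Pick (0,3); next start ≥ 3 → (5,8); next start ≥ 8 → (9,12); next start ≥ 12 → (16,17).
Selected 4 talks.

4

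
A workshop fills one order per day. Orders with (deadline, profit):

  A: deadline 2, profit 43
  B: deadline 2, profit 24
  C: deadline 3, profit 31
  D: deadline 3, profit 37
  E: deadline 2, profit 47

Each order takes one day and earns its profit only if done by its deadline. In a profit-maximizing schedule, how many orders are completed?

3

Sort by profit descending; place each in the latest free slot ≤ its deadline.
By profit: E(d2,47), A(d2,43), D(d3,37), C(d3,31), B(d2,24)
E→slot 2; A→slot 1; D→slot 3; C skipped; B skipped.
3 of 5 scheduled.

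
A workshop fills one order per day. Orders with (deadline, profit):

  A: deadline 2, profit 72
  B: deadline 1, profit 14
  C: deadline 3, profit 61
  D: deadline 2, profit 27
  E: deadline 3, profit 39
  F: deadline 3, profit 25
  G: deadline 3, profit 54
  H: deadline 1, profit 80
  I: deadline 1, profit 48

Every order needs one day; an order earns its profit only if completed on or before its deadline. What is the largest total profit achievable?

213

Take jobs in profit order; each goes to the latest open slot no later than its deadline.
Profit order: H=80 A=72 C=61 G=54 I=48 E=39 D=27 F=25 B=14
Assign: H→slot 1, A→slot 2, C→slot 3, G skipped, I skipped, E skipped, D skipped, F skipped, B skipped.
Slots: [1:H] [2:A] [3:C]
Profit = 80 + 72 + 61 = 213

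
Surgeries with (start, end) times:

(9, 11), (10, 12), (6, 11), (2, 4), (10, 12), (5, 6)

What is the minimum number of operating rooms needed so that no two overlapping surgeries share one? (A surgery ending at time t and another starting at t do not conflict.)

4

Count concurrent intervals with a sweep; the peak is the room count.
starts: [2, 5, 6, 9, 10, 10]
ends:   [4, 6, 11, 11, 12, 12]
s2→1 e4→0 s5→1 e6→0 s6→1 s9→2 s10→3 s10→4  — peak 4.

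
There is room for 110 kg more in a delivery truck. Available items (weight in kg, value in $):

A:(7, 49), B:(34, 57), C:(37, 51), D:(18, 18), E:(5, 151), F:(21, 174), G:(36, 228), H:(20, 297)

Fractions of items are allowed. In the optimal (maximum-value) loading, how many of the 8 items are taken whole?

5

Sort by value per unit weight and fill in that order.
Order: E (151/5=30.20) > H (297/20=14.85) > F (174/21=8.29) > A (49/7=7.00) > G (228/36=6.33) > B (57/34=1.68) > C (51/37=1.38) > D (18/18=1.00)
Fill: take E (5 @ 151) → take H (20 @ 297) → take F (21 @ 174) → take A (7 @ 49) → take G (36 @ 228) → take 21/34 of B → 35.21; 110/110 used.
5 item(s) taken whole; one partial (take 21/34 of B).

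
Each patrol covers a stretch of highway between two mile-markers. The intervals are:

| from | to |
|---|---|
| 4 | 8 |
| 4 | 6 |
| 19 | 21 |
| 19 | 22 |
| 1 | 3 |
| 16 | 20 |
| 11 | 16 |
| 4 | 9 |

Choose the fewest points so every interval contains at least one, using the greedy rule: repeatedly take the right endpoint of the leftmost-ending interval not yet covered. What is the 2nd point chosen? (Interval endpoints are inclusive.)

Sort by right endpoint; whenever an interval is uncovered, place a point at its right end.
By right end: [1,3]  [4,6]  [4,8]  [4,9]  [11,16]  [16,20]  [19,21]  [19,22]
[1,3] uncovered → point at 3; [4,6] uncovered → point at 6; [11,16] uncovered → point at 16; [19,21] uncovered → point at 21.
Points: 3, 6, 16, 21 (4 total).

6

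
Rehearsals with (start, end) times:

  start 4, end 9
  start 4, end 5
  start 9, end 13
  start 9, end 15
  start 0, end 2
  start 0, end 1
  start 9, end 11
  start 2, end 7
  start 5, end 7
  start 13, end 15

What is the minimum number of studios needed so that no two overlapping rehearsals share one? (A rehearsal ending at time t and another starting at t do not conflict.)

Events (time:±→running): 0:+→1 0:+→2 1:-→1 2:-→0 2:+→1 4:+→2 4:+→3 … peak 3.

3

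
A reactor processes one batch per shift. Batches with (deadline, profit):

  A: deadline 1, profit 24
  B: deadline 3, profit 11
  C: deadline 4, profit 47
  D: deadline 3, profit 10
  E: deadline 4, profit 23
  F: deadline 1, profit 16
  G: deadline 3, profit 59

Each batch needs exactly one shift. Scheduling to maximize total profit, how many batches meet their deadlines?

4

By profit: G(d3,59), C(d4,47), A(d1,24), E(d4,23), F(d1,16), B(d3,11), D(d3,10)
G→slot 3; C→slot 4; A→slot 1; E→slot 2; F skipped; B skipped; D skipped.
4 of 7 scheduled.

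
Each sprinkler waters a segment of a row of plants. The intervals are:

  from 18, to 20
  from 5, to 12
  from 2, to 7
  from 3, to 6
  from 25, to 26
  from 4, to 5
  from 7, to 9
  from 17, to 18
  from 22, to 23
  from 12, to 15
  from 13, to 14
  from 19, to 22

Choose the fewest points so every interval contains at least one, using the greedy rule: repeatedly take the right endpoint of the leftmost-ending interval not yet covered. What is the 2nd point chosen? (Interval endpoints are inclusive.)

9

Sorted: [4,5] [3,6] [2,7] [7,9] [5,12] [13,14] [12,15] [17,18] [18,20] [19,22] [22,23] [25,26]
{[4,5],[3,6],[2,7]} hit by 5; {[7,9],[5,12]} hit by 9; {[13,14],[12,15]} hit by 14; {[17,18],[18,20]} hit by 18; {[19,22],[22,23]} hit by 22; {[25,26]} hit by 26.
Points: 5, 9, 14, 18, 22, 26 (6 total).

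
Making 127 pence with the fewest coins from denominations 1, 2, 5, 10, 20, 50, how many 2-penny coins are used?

Use the largest denomination that fits, subtract, and repeat.
127 = 2×50 + 1×20 + 1×5 + 1×2
Count of 2: 1

1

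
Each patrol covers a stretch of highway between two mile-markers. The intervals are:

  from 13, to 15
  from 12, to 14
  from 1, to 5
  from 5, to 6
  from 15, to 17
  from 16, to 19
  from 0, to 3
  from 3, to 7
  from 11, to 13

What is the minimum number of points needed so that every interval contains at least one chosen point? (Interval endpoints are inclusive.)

Sort by right endpoint; whenever an interval is uncovered, place a point at its right end.
Sorted: [0,3] [1,5] [5,6] [3,7] [11,13] [12,14] [13,15] [15,17] [16,19]
{[0,3],[1,5]} hit by 3; {[5,6],[3,7]} hit by 6; {[11,13],[12,14],[13,15]} hit by 13; {[15,17],[16,19]} hit by 17.
Points: 3, 6, 13, 17 (4 total).

4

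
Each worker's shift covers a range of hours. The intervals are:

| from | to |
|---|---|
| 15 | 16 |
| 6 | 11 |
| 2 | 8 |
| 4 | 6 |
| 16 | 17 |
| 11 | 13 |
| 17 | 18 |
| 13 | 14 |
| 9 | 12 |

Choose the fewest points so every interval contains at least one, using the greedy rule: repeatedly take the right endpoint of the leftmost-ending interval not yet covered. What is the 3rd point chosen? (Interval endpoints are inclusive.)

14

Sorted: [4,6] [2,8] [6,11] [9,12] [11,13] [13,14] [15,16] [16,17] [17,18]
{[4,6],[2,8],[6,11]} hit by 6; {[9,12],[11,13]} hit by 12; {[13,14]} hit by 14; {[15,16],[16,17]} hit by 16; {[17,18]} hit by 18.
Points: 6, 12, 14, 16, 18 (5 total).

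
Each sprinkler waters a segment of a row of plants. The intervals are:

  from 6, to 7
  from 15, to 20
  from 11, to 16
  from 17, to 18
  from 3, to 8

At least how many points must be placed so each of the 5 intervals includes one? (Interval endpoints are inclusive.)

3

Sorted: [6,7] [3,8] [11,16] [17,18] [15,20]
{[6,7],[3,8]} hit by 7; {[11,16]} hit by 16; {[17,18],[15,20]} hit by 18.
Points: 7, 16, 18 (3 total).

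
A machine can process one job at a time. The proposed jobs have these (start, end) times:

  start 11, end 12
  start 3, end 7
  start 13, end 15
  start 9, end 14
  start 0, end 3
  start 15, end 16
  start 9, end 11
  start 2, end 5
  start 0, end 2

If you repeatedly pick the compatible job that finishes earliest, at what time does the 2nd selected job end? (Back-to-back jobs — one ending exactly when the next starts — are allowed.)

5

Sorted by end: (0,2)  (0,3)  (2,5)  (3,7)  (9,11)  (11,12)  (9,14)  (13,15)  (15,16)
take (0,2); take (2,5); take (9,11); take (11,12); skip (9,14); take (13,15); take (15,16).
Selected: (0,2) (2,5) (9,11) (11,12) (13,15) (15,16)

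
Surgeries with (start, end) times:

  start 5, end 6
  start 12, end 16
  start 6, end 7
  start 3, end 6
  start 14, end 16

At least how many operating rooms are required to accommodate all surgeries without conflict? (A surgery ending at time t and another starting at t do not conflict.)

2

The answer is the maximum number of intervals overlapping at any instant.
Events (time:±→running): 3:+→1 5:+→2 … peak 2.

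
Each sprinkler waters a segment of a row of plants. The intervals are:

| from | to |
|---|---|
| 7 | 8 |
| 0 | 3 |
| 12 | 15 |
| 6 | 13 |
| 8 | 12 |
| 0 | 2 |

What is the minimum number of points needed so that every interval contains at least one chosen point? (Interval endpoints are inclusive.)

3

Sorted: [0,2] [0,3] [7,8] [8,12] [6,13] [12,15]
{[0,2],[0,3]} hit by 2; {[7,8],[8,12],[6,13]} hit by 8; {[12,15]} hit by 15.
Points: 2, 8, 15 (3 total).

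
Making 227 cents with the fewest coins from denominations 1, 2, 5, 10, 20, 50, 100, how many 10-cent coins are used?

0

Use the largest denomination that fits, subtract, and repeat.
227 − 2×100→27 − 1×20→7 − 1×5→2 − 1×2→0
Count of 10: 0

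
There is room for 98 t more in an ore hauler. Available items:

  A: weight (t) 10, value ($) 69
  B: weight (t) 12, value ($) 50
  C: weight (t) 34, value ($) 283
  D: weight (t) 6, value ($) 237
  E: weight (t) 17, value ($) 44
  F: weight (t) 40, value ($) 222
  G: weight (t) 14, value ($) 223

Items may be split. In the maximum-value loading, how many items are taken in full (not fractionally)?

4

Greedy by value/weight ratio, highest first.
Ratios (sorted): D 39.50, G 15.93, C 8.32, A 6.90, F 5.55, B 4.17, E 2.59
take D (6 @ 237); take G (14 @ 223); take C (34 @ 283); take A (10 @ 69); take 34/40 of F → 188.70. Capacity used 98/98.
4 item(s) taken whole; one partial (take 34/40 of F).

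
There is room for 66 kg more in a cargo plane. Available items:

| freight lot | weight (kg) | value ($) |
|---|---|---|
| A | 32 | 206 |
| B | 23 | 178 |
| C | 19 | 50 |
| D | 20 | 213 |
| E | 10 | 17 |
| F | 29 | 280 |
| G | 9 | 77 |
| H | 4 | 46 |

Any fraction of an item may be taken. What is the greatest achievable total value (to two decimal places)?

Sort by value per unit weight and fill in that order.
Ratios (sorted): H 11.50, D 10.65, F 9.66, G 8.56, B 7.74, A 6.44, C 2.63, E 1.70
take H (4 @ 46); take D (20 @ 213); take F (29 @ 280); take G (9 @ 77); take 4/23 of B → 30.96. Capacity used 66/66.
Total value = 646.96

646.96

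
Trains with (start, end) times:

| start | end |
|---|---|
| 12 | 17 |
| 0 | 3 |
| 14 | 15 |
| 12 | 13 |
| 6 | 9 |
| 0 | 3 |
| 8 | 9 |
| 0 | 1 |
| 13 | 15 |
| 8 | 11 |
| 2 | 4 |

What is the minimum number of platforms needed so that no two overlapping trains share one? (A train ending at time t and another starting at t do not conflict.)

3

The answer is the maximum number of intervals overlapping at any instant.
starts: [0, 0, 0, 2, 6, 8, 8, 12, 12, 13, 14]
ends:   [1, 3, 3, 4, 9, 9, 11, 13, 15, 15, 17]
s0→1 s0→2 s0→3  — peak 3.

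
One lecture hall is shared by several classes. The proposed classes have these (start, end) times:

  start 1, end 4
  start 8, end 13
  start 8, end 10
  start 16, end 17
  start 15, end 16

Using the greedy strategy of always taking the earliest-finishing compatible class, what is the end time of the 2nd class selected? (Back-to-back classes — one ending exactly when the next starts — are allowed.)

Order by finish time; keep every interval that doesn't clash with the previous kept one.
By end time: (1,4), (8,10), (8,13), (15,16), (16,17).
Pick (1,4); next start ≥ 4 → (8,10); next start ≥ 10 → (15,16); next start ≥ 16 → (16,17).
Selected: (1,4) (8,10) (15,16) (16,17)

10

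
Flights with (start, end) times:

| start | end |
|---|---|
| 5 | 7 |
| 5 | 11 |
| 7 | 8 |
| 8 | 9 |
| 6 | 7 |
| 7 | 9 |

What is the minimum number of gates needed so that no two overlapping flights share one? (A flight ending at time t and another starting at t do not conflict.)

3

The answer is the maximum number of intervals overlapping at any instant.
Events (time:±→running): 5:+→1 5:+→2 6:+→3 … peak 3.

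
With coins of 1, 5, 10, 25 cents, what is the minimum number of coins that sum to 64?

7

Greedy: take as many of the largest coin as possible, then repeat with the remainder.
64 − 2×25→14 − 1×10→4 − 4×1→0
Total coins = 2 + 1 + 4 = 7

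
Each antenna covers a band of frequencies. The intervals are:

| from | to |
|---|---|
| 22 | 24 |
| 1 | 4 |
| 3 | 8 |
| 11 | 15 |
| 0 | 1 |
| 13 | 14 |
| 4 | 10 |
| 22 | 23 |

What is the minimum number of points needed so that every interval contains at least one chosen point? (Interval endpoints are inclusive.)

4

Sorted: [0,1] [1,4] [3,8] [4,10] [13,14] [11,15] [22,23] [22,24]
{[0,1],[1,4]} hit by 1; {[3,8],[4,10]} hit by 8; {[13,14],[11,15]} hit by 14; {[22,23],[22,24]} hit by 23.
Points: 1, 8, 14, 23 (4 total).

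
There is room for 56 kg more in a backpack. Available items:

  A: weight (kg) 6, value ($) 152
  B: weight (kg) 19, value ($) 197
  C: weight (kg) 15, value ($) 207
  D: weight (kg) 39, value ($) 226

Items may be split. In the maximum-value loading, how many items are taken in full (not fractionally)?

3

Sort by value per unit weight and fill in that order.
Ratios (sorted): A 25.33, C 13.80, B 10.37, D 5.79
take A (6 @ 152); take C (15 @ 207); take B (19 @ 197); take 16/39 of D → 92.72. Capacity used 56/56.
3 item(s) taken whole; one partial (take 16/39 of D).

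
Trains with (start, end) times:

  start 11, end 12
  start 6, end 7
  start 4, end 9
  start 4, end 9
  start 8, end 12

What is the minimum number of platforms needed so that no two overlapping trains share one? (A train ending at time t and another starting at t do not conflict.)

3

Count concurrent intervals with a sweep; the peak is the room count.
starts: [4, 4, 6, 8, 11]
ends:   [7, 9, 9, 12, 12]
s4→1 s4→2 s6→3  — peak 3.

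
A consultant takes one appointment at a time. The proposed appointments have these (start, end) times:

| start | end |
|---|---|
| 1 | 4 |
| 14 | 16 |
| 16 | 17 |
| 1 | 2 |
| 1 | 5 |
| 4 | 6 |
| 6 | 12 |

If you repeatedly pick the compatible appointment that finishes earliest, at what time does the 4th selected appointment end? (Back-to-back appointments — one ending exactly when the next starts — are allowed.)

Order by finish time; keep every interval that doesn't clash with the previous kept one.
Sorted by end: (1,2)  (1,4)  (1,5)  (4,6)  (6,12)  (14,16)  (16,17)
take (1,2); take (4,6); take (6,12); take (14,16); take (16,17).
Selected: (1,2) (4,6) (6,12) (14,16) (16,17)

16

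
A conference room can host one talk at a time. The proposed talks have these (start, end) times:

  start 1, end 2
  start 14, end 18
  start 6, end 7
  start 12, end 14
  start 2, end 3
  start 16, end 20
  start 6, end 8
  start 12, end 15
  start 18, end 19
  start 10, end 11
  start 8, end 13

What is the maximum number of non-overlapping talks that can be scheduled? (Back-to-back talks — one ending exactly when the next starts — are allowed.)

Greedy by earliest finish: after sorting by end time, pick each interval compatible with the last pick.
Sorted by end: (1,2)  (2,3)  (6,7)  (6,8)  (10,11)  (8,13)  (12,14)  (12,15)  (14,18)  (18,19)  (16,20)
take (1,2); take (2,3); take (6,7); take (10,11); take (12,14); skip (12,15); take (14,18); take (18,19).
Selected 7 talks.

7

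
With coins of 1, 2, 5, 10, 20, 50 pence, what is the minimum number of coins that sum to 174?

Use the largest denomination that fits, subtract, and repeat.
174 − 3×50→24 − 1×20→4 − 2×2→0
Total coins = 3 + 1 + 2 = 6

6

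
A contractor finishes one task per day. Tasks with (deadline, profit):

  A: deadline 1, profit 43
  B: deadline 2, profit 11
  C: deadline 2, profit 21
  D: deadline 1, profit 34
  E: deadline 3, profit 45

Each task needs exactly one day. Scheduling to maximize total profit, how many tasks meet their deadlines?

3

Profit order: E=45 A=43 D=34 C=21 B=11
Assign: E→slot 3, A→slot 1, D skipped, C→slot 2, B skipped.
Slots: [1:A] [2:C] [3:E]
3 of 5 scheduled.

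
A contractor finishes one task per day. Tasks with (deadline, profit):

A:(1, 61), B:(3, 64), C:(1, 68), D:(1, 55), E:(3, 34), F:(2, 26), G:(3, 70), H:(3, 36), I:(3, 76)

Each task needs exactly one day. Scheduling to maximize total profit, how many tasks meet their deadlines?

3

Sort by profit descending; place each in the latest free slot ≤ its deadline.
Profit order: I=76 G=70 C=68 B=64 A=61 D=55 H=36 E=34 F=26
Assign: I→slot 3, G→slot 2, C→slot 1, B skipped, A skipped, D skipped, H skipped, E skipped, F skipped.
Slots: [1:C] [2:G] [3:I]
3 of 9 scheduled.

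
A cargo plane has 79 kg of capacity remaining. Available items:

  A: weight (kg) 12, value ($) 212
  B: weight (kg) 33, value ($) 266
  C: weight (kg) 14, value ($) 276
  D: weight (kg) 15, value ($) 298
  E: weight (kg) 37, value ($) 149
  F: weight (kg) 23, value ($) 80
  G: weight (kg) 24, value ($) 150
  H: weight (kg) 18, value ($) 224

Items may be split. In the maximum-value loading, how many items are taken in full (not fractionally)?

Sort by value per unit weight and fill in that order.
Ratios (sorted): D 19.87, C 19.71, A 17.67, H 12.44, B 8.06, G 6.25, E 4.03, F 3.48
take D (15 @ 298); take C (14 @ 276); take A (12 @ 212); take H (18 @ 224); take 20/33 of B → 161.21. Capacity used 79/79.
4 item(s) taken whole; one partial (take 20/33 of B).

4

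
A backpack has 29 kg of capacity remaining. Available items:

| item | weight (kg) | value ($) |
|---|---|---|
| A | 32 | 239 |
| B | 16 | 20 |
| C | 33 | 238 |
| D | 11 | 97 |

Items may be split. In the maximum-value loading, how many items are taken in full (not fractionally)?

Order: D (97/11=8.82) > A (239/32=7.47) > C (238/33=7.21) > B (20/16=1.25)
Fill: take D (11 @ 97) → take 18/32 of A → 134.44; 29/29 used.
1 item(s) taken whole; one partial (take 18/32 of A).

1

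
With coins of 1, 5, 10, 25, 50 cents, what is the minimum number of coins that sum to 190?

6

Use the largest denomination that fits, subtract, and repeat.
190 − 3×50→40 − 1×25→15 − 1×10→5 − 1×5→0
Total coins = 3 + 1 + 1 + 1 = 6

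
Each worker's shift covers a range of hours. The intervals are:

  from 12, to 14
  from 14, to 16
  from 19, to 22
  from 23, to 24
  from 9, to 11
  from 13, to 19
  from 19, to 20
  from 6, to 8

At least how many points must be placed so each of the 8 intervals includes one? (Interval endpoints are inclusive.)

Sorted: [6,8] [9,11] [12,14] [14,16] [13,19] [19,20] [19,22] [23,24]
{[6,8]} hit by 8; {[9,11]} hit by 11; {[12,14],[14,16],[13,19]} hit by 14; {[19,20],[19,22]} hit by 20; {[23,24]} hit by 24.
Points: 8, 11, 14, 20, 24 (5 total).

5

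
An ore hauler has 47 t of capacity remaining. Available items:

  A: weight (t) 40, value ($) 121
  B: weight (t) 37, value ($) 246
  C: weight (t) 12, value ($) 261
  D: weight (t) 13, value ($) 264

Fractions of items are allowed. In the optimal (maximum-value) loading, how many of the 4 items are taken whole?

2

Greedy by value/weight ratio, highest first.
Ratios (sorted): C 21.75, D 20.31, B 6.65, A 3.02
take C (12 @ 261); take D (13 @ 264); take 22/37 of B → 146.27. Capacity used 47/47.
2 item(s) taken whole; one partial (take 22/37 of B).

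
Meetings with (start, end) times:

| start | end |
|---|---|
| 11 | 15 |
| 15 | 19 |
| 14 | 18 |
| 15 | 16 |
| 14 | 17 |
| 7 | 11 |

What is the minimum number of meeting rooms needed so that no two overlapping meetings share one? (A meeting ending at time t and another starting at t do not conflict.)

4

The answer is the maximum number of intervals overlapping at any instant.
Events (time:±→running): 7:+→1 11:-→0 11:+→1 14:+→2 14:+→3 15:-→2 15:+→3 15:+→4 … peak 4.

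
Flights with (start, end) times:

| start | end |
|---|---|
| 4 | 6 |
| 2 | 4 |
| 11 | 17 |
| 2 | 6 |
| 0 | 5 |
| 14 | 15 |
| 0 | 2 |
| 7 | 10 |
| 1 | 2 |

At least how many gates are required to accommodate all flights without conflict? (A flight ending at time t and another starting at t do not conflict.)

Count concurrent intervals with a sweep; the peak is the room count.
Events (time:±→running): 0:+→1 0:+→2 1:+→3 … peak 3.

3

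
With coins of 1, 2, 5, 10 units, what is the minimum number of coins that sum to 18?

Greedy: take as many of the largest coin as possible, then repeat with the remainder.
18 − 1×10→8 − 1×5→3 − 1×2→1 − 1×1→0
Total coins = 1 + 1 + 1 + 1 = 4

4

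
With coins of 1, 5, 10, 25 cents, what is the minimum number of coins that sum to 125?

Use the largest denomination that fits, subtract, and repeat.
125 = 5×25
Total coins = 5 = 5

5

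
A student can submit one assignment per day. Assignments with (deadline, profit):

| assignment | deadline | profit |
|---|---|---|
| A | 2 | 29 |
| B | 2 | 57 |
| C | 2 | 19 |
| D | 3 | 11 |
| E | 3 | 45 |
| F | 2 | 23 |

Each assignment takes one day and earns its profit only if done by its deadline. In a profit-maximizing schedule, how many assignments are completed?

3

Profit order: B=57 E=45 A=29 F=23 C=19 D=11
Assign: B→slot 2, E→slot 3, A→slot 1, F skipped, C skipped, D skipped.
Slots: [1:A] [2:B] [3:E]
3 of 6 scheduled.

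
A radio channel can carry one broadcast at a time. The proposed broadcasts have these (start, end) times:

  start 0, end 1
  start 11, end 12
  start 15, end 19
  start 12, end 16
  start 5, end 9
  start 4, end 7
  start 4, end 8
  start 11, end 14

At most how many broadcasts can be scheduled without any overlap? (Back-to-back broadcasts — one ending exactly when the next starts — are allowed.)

Sorted by end: (0,1)  (4,7)  (4,8)  (5,9)  (11,12)  (11,14)  (12,16)  (15,19)
take (0,1); take (4,7); take (11,12); take (12,16); skip (15,19).
Selected 4 broadcasts.

4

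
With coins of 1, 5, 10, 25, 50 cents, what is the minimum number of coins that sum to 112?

112 − 2×50→12 − 1×10→2 − 2×1→0
Total coins = 2 + 1 + 2 = 5

5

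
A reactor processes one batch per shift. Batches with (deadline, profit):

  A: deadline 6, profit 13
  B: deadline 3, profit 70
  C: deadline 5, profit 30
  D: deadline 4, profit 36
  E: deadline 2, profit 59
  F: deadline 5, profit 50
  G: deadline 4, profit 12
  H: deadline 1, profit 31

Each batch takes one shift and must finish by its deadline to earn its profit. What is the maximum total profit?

Sort by profit descending; place each in the latest free slot ≤ its deadline.
By profit: B(d3,70), E(d2,59), F(d5,50), D(d4,36), H(d1,31), C(d5,30), A(d6,13), G(d4,12)
B→slot 3; E→slot 2; F→slot 5; D→slot 4; H→slot 1; C skipped; A→slot 6; G skipped.
Profit = 31 + 59 + 70 + 36 + 50 + 13 = 259

259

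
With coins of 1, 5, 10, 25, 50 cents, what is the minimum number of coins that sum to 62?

62 − 1×50→12 − 1×10→2 − 2×1→0
Total coins = 1 + 1 + 2 = 4

4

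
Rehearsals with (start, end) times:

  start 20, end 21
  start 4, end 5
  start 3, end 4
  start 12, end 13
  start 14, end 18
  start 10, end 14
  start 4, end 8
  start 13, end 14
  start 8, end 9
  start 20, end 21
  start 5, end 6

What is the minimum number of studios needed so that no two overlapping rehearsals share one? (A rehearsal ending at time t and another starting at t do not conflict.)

Events (time:±→running): 3:+→1 4:-→0 4:+→1 4:+→2 … peak 2.

2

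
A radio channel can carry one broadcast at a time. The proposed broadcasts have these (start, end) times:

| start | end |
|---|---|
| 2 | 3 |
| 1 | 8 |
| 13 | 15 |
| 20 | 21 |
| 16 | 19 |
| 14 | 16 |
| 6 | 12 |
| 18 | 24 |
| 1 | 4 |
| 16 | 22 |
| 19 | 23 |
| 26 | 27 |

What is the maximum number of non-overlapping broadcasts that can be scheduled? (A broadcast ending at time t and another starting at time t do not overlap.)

6

Order by finish time; keep every interval that doesn't clash with the previous kept one.
Sorted by end: (2,3)  (1,4)  (1,8)  (6,12)  (13,15)  (14,16)  (16,19)  (20,21)  (16,22)  (19,23)  (18,24)  (26,27)
take (2,3); skip (1,4); skip (1,8); take (6,12); take (13,15); take (16,19); take (20,21); skip (18,24); take (26,27).
Selected 6 broadcasts.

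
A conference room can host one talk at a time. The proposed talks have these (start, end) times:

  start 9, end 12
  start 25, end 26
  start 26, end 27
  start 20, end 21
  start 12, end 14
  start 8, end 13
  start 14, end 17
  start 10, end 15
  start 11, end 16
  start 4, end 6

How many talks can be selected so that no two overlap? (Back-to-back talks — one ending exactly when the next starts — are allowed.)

Sort by end time and greedily take each interval whose start is ≥ the last chosen end.
Sorted by end: (4,6)  (9,12)  (8,13)  (12,14)  (10,15)  (11,16)  (14,17)  (20,21)  (25,26)  (26,27)
take (4,6); take (9,12); take (12,14); take (14,17); take (20,21); take (25,26); take (26,27).
Selected 7 talks.

7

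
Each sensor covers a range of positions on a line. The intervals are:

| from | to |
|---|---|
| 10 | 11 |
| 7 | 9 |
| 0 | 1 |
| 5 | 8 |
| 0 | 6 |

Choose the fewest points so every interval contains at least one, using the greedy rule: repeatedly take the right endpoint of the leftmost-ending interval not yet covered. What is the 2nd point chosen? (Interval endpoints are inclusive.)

8

Sort by right endpoint; whenever an interval is uncovered, place a point at its right end.
Sorted: [0,1] [0,6] [5,8] [7,9] [10,11]
{[0,1],[0,6]} hit by 1; {[5,8],[7,9]} hit by 8; {[10,11]} hit by 11.
Points: 1, 8, 11 (3 total).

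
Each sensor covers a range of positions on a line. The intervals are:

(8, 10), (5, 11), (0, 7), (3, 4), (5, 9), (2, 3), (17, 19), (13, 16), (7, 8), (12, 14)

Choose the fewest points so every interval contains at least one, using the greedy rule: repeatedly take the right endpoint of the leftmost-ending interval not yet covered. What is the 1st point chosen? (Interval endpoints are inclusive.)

3

Sort by right endpoint; whenever an interval is uncovered, place a point at its right end.
Sorted: [2,3] [3,4] [0,7] [7,8] [5,9] [8,10] [5,11] [12,14] [13,16] [17,19]
{[2,3],[3,4],[0,7]} hit by 3; {[7,8],[5,9],[8,10],[5,11]} hit by 8; {[12,14],[13,16]} hit by 14; {[17,19]} hit by 19.
Points: 3, 8, 14, 19 (4 total).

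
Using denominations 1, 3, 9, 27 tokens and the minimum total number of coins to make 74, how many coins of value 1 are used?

2

Greedy: take as many of the largest coin as possible, then repeat with the remainder.
74 − 2×27→20 − 2×9→2 − 2×1→0
Count of 1: 2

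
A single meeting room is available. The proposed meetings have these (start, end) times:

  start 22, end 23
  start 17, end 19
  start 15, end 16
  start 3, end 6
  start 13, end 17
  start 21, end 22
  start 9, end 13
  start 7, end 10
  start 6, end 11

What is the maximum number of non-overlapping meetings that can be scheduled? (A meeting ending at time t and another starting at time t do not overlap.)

Order by finish time; keep every interval that doesn't clash with the previous kept one.
By end time: (3,6), (7,10), (6,11), (9,13), (15,16), (13,17), (17,19), (21,22), (22,23).
Pick (3,6); next start ≥ 6 → (7,10); next start ≥ 10 → (15,16); next start ≥ 16 → (17,19); next start ≥ 19 → (21,22); next start ≥ 22 → (22,23).
Selected 6 meetings.

6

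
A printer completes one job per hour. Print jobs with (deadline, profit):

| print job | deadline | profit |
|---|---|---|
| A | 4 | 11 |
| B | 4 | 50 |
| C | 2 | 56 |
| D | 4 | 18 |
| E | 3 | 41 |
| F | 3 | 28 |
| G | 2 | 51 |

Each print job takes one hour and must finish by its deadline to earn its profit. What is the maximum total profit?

198

By profit: C(d2,56), G(d2,51), B(d4,50), E(d3,41), F(d3,28), D(d4,18), A(d4,11)
C→slot 2; G→slot 1; B→slot 4; E→slot 3; F skipped; D skipped; A skipped.
Profit = 51 + 56 + 41 + 50 = 198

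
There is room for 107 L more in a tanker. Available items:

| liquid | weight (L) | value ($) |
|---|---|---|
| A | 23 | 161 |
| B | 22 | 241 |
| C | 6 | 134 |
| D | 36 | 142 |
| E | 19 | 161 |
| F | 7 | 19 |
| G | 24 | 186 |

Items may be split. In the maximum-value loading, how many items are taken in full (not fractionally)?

5

Greedy by value/weight ratio, highest first.
Order: C (134/6=22.33) > B (241/22=10.95) > E (161/19=8.47) > G (186/24=7.75) > A (161/23=7.00) > D (142/36=3.94) > F (19/7=2.71)
Fill: take C (6 @ 134) → take B (22 @ 241) → take E (19 @ 161) → take G (24 @ 186) → take A (23 @ 161) → take 13/36 of D → 51.28; 107/107 used.
5 item(s) taken whole; one partial (take 13/36 of D).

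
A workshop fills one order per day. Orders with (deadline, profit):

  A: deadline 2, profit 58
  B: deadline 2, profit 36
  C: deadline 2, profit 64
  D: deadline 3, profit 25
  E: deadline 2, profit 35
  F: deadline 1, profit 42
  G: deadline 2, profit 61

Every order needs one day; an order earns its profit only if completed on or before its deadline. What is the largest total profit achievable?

Profit order: C=64 G=61 A=58 F=42 B=36 E=35 D=25
Assign: C→slot 2, G→slot 1, A skipped, F skipped, B skipped, E skipped, D→slot 3.
Slots: [1:G] [2:C] [3:D]
Profit = 61 + 64 + 25 = 150

150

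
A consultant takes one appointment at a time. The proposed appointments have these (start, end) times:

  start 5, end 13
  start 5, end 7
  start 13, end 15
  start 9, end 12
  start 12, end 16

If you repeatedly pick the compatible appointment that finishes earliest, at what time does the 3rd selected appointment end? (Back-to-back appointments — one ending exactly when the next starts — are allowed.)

15

Sort by end time and greedily take each interval whose start is ≥ the last chosen end.
By end time: (5,7), (9,12), (5,13), (13,15), (12,16).
Pick (5,7); next start ≥ 7 → (9,12); next start ≥ 12 → (13,15).
Selected: (5,7) (9,12) (13,15)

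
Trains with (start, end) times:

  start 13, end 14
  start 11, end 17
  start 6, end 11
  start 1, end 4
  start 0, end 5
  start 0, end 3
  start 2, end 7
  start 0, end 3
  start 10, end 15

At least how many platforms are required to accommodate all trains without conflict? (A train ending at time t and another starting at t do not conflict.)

Count concurrent intervals with a sweep; the peak is the room count.
starts: [0, 0, 0, 1, 2, 6, 10, 11, 13]
ends:   [3, 3, 4, 5, 7, 11, 14, 15, 17]
s0→1 s0→2 s0→3 s1→4 s2→5  — peak 5.

5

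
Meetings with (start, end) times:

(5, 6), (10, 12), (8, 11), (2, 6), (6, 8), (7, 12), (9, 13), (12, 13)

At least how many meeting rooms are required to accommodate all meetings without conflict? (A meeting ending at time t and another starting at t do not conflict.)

Events (time:±→running): 2:+→1 5:+→2 6:-→1 6:-→0 6:+→1 7:+→2 8:-→1 8:+→2 9:+→3 10:+→4 … peak 4.

4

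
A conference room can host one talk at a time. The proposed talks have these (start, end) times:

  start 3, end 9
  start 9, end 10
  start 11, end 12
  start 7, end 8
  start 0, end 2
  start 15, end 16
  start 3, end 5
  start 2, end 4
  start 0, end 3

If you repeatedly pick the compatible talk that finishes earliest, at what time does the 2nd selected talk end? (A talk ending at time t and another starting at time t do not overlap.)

Sort by end time and greedily take each interval whose start is ≥ the last chosen end.
By end time: (0,2), (0,3), (2,4), (3,5), (7,8), (3,9), (9,10), (11,12), (15,16).
Pick (0,2); next start ≥ 2 → (2,4); next start ≥ 4 → (7,8); next start ≥ 8 → (9,10); next start ≥ 10 → (11,12); next start ≥ 12 → (15,16).
Selected: (0,2) (2,4) (7,8) (9,10) (11,12) (15,16)

4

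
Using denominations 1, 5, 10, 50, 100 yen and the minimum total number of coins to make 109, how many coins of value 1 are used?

109 − 1×100→9 − 1×5→4 − 4×1→0
Count of 1: 4

4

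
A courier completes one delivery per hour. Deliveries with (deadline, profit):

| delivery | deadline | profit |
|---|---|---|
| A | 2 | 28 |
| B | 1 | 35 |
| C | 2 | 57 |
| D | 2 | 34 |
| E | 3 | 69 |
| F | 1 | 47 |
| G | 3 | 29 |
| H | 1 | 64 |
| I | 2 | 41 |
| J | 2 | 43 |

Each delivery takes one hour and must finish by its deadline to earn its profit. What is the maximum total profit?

190

Sort by profit descending; place each in the latest free slot ≤ its deadline.
Profit order: E=69 H=64 C=57 F=47 J=43 I=41 B=35 D=34 G=29 A=28
Assign: E→slot 3, H→slot 1, C→slot 2, F skipped, J skipped, I skipped, B skipped, D skipped, G skipped, A skipped.
Slots: [1:H] [2:C] [3:E]
Profit = 64 + 57 + 69 = 190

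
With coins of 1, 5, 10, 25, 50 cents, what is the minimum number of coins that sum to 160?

4

Greedy: take as many of the largest coin as possible, then repeat with the remainder.
160 = 3×50 + 1×10
Total coins = 3 + 1 = 4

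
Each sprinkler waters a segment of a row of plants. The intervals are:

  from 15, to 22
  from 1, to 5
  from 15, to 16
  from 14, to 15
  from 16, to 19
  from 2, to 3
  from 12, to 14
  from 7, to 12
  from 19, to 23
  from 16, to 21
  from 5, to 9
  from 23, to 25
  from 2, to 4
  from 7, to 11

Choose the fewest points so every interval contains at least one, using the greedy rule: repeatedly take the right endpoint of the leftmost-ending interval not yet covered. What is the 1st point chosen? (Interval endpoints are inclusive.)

3

Sorted: [2,3] [2,4] [1,5] [5,9] [7,11] [7,12] [12,14] [14,15] [15,16] [16,19] [16,21] [15,22] [19,23] [23,25]
{[2,3],[2,4],[1,5]} hit by 3; {[5,9],[7,11],[7,12]} hit by 9; {[12,14],[14,15]} hit by 14; {[15,16],[16,19],[16,21],[15,22]} hit by 16; {[19,23],[23,25]} hit by 23.
Points: 3, 9, 14, 16, 23 (5 total).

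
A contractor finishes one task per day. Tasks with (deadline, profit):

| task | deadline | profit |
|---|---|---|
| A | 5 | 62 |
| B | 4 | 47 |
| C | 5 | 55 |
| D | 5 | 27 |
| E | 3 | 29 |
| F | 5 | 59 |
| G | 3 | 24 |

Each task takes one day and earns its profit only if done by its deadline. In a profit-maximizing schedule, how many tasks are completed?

5

Take jobs in profit order; each goes to the latest open slot no later than its deadline.
By profit: A(d5,62), F(d5,59), C(d5,55), B(d4,47), E(d3,29), D(d5,27), G(d3,24)
A→slot 5; F→slot 4; C→slot 3; B→slot 2; E→slot 1; D skipped; G skipped.
5 of 7 scheduled.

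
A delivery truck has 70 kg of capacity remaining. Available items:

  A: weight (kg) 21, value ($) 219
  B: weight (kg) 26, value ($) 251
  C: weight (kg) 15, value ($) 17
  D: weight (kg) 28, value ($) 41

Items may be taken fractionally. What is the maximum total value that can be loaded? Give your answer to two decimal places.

Order: A (219/21=10.43) > B (251/26=9.65) > D (41/28=1.46) > C (17/15=1.13)
Fill: take A (21 @ 219) → take B (26 @ 251) → take 23/28 of D → 33.68; 70/70 used.
Total value = 503.68

503.68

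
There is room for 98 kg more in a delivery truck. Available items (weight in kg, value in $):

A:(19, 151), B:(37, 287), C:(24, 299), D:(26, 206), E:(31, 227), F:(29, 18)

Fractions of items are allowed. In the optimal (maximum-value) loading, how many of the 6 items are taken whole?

Ratios (sorted): C 12.46, A 7.95, D 7.92, B 7.76, E 7.32, F 0.62
take C (24 @ 299); take A (19 @ 151); take D (26 @ 206); take 29/37 of B → 224.95. Capacity used 98/98.
3 item(s) taken whole; one partial (take 29/37 of B).

3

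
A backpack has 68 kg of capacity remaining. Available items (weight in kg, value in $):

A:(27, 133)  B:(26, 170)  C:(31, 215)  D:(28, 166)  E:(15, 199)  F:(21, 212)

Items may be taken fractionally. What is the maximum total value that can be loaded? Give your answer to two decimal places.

632.54

Sort by value per unit weight and fill in that order.
Order: E (199/15=13.27) > F (212/21=10.10) > C (215/31=6.94) > B (170/26=6.54) > D (166/28=5.93) > A (133/27=4.93)
Fill: take E (15 @ 199) → take F (21 @ 212) → take C (31 @ 215) → take 1/26 of B → 6.54; 68/68 used.
Total value = 632.54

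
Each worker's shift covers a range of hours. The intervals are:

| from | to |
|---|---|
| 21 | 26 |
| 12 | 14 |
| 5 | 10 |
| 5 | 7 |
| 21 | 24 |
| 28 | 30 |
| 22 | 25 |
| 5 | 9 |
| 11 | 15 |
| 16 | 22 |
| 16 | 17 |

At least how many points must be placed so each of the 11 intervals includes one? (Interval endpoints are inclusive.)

5

Sorted: [5,7] [5,9] [5,10] [12,14] [11,15] [16,17] [16,22] [21,24] [22,25] [21,26] [28,30]
{[5,7],[5,9],[5,10]} hit by 7; {[12,14],[11,15]} hit by 14; {[16,17],[16,22]} hit by 17; {[21,24],[22,25],[21,26]} hit by 24; {[28,30]} hit by 30.
Points: 7, 14, 17, 24, 30 (5 total).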